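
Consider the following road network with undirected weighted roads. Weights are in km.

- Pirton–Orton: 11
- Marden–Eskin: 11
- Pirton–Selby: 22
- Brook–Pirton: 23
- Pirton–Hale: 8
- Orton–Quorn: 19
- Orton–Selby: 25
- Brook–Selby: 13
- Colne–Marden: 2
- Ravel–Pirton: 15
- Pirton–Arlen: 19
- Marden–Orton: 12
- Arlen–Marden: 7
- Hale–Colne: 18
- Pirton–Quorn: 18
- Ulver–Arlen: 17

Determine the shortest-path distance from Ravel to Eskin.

49 km

Candidate routes:
Ravel–Pirton–Quorn–Orton–Marden–Eskin: 15+18+19+12+11 = 75
Ravel–Pirton–Hale–Colne–Marden–Eskin: 15+8+18+2+11 = 54
Ravel–Pirton–Orton–Marden–Eskin: 15+11+12+11 = 49
Ravel–Pirton–Arlen–Marden–Eskin: 15+19+7+11 = 52
The minimum is 49 km via Ravel–Pirton–Orton–Marden–Eskin.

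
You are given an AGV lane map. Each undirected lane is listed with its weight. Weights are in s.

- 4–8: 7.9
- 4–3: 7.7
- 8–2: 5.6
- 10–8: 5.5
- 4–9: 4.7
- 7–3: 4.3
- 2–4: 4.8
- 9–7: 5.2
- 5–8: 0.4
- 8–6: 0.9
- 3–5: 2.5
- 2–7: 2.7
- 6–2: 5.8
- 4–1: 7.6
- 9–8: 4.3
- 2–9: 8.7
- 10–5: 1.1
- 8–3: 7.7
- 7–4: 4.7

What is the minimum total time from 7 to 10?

7.9 s

Enumerating some paths:
7–2–6–8–5–10: 2.7+5.8+0.9+0.4+1.1 = 10.9
7–9–8–5–10: 5.2+4.3+0.4+1.1 = 11
7–3–5–10: 4.3+2.5+1.1 = 7.9
7–2–8–5–10: 2.7+5.6+0.4+1.1 = 9.8
The minimum is 7.9 s via 7–3–5–10.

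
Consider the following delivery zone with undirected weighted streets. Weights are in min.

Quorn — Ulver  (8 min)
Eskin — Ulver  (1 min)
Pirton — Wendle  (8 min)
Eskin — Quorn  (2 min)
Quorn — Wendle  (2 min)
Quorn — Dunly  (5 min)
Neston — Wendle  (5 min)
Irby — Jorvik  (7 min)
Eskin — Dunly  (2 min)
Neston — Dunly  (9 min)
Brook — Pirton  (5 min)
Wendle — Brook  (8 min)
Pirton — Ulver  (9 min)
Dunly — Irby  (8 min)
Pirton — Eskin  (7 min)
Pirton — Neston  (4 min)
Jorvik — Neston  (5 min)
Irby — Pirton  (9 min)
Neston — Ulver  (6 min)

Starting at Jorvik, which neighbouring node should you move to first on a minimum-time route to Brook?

Candidate routes:
Jorvik - Neston - Wendle - Brook: 5+5+8 = 18
Jorvik - Neston - Pirton - Brook: 5+4+5 = 14
Cheapest is Jorvik - Neston - Pirton - Brook at 14 min.
So from Jorvik the first move is to Neston.

Neston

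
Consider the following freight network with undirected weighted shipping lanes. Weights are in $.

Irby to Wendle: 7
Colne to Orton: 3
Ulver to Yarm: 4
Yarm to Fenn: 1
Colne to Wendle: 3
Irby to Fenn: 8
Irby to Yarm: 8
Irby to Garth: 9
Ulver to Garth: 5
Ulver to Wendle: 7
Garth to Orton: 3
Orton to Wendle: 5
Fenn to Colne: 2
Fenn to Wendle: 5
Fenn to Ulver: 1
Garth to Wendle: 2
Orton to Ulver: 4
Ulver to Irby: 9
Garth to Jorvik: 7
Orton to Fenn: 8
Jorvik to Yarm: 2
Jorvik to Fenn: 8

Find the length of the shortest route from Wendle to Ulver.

$6

Running Dijkstra from Wendle:
Wendle: 0
Garth: 2  (via Wendle)
Colne: 3  (via Wendle)
Fenn: 5  (via Wendle)
Orton: 5  (via Wendle)
Ulver: 6  (via Fenn)
Shortest route: Wendle–Fenn–Ulver = $6.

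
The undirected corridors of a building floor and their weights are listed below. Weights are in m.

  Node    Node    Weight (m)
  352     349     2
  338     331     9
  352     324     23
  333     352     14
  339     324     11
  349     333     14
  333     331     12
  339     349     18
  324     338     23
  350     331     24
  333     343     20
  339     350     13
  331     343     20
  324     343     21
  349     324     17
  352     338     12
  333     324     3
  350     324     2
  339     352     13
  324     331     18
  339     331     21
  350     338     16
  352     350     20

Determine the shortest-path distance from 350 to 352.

Shortest distances from 350:
350: 0
324: 2  (via 350)
333: 5  (via 324)
339: 13  (via 350)
338: 16  (via 350)
331: 17  (via 333)
352: 19  (via 333)
Shortest route: 350–324–333–352 = 19 m.

19 m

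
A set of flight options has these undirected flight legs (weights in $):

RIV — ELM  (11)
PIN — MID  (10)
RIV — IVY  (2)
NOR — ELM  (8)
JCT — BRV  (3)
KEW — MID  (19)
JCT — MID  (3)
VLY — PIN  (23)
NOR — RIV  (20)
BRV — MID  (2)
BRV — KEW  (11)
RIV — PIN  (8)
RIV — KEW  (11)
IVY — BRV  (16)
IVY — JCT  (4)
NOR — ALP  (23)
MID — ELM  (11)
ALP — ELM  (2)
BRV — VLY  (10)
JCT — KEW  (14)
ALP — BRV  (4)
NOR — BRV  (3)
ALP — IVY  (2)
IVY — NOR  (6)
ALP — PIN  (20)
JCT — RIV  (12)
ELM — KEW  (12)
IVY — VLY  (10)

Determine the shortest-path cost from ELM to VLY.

$14

Compare a few routes:
ELM → ALP → IVY → VLY: 2+2+10 = 14
ELM → ALP → IVY → JCT → BRV → VLY: 2+2+4+3+10 = 21
ELM → NOR → BRV → VLY: 8+3+10 = 21
ELM → ALP → BRV → VLY: 2+4+10 = 16
Cheapest is ELM → ALP → IVY → VLY at $14.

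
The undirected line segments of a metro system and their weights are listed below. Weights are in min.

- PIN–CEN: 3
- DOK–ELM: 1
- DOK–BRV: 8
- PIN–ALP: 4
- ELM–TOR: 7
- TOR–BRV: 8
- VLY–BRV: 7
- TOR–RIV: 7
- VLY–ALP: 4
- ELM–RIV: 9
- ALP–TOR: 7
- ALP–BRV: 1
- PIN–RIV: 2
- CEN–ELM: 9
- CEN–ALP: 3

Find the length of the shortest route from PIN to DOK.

12 min

Compare a few routes:
PIN - RIV - ELM - DOK: 2+9+1 = 12
PIN - CEN - ELM - DOK: 3+9+1 = 13
PIN - ALP - BRV - DOK: 4+1+8 = 13
Cheapest is PIN - RIV - ELM - DOK at 12 min.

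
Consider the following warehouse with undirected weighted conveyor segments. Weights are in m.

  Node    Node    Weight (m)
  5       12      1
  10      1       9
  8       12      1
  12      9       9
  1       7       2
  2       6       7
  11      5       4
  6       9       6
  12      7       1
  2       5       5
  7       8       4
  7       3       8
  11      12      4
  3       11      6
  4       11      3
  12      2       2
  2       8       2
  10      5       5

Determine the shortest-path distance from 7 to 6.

Settle nodes by increasing distance from 7:
7: 0
12: 1  (via 7)
1: 2  (via 7)
5: 2  (via 12)
8: 2  (via 12)
2: 3  (via 12)
11: 5  (via 12)
10: 7  (via 5)
3: 8  (via 7)
4: 8  (via 11)
6: 10  (via 2)
Shortest route: 7 → 12 → 2 → 6 = 10 m.

10 m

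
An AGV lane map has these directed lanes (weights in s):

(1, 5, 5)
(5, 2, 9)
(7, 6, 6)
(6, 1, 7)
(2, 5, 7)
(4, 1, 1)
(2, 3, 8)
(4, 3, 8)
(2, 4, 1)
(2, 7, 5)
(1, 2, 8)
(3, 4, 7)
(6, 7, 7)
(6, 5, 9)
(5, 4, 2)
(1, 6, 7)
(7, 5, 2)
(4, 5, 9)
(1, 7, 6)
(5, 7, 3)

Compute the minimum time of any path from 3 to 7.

Shortest distances from 3:
3: 0
4: 7  (via 3)
1: 8  (via 4)
5: 13  (via 1)
7: 14  (via 1)
Shortest route: 3 → 4 → 1 → 7 = 14 s.

14 s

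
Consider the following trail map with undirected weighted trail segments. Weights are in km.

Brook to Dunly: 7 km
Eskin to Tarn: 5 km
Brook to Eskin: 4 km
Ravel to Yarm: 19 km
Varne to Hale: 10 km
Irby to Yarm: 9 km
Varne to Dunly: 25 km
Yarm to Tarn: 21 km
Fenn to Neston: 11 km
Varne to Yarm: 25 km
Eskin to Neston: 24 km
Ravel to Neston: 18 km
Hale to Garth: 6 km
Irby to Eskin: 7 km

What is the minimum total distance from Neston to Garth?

76 km

Enumerating some paths:
Neston → Eskin → Brook → Dunly → Varne → Hale → Garth: 24+4+7+25+10+6 = 76
Neston → Eskin → Irby → Yarm → Varne → Hale → Garth: 24+7+9+25+10+6 = 81
Neston → Ravel → Yarm → Varne → Hale → Garth: 18+19+25+10+6 = 78
Cheapest is Neston → Eskin → Brook → Dunly → Varne → Hale → Garth at 76 km.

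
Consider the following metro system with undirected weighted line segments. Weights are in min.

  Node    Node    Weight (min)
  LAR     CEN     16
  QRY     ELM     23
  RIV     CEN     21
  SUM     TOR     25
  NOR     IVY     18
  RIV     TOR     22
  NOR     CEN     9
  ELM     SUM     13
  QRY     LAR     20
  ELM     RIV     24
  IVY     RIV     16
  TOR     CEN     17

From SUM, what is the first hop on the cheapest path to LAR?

Enumerating some paths:
SUM → ELM → RIV → CEN → LAR: 13+24+21+16 = 74
SUM → TOR → CEN → LAR: 25+17+16 = 58
SUM → ELM → QRY → LAR: 13+23+20 = 56
Cheapest is SUM → ELM → QRY → LAR at 56 min.
So from SUM the first move is to ELM.

ELM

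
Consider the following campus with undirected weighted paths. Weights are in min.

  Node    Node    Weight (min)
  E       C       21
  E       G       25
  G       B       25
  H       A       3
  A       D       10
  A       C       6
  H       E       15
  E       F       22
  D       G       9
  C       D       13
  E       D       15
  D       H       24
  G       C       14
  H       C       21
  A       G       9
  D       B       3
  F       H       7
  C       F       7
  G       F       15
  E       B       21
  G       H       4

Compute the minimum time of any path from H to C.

Running Dijkstra from H:
H: 0
A: 3  (via H)
G: 4  (via H)
F: 7  (via H)
C: 9  (via A)
Shortest route: H → A → C = 9 min.

9 min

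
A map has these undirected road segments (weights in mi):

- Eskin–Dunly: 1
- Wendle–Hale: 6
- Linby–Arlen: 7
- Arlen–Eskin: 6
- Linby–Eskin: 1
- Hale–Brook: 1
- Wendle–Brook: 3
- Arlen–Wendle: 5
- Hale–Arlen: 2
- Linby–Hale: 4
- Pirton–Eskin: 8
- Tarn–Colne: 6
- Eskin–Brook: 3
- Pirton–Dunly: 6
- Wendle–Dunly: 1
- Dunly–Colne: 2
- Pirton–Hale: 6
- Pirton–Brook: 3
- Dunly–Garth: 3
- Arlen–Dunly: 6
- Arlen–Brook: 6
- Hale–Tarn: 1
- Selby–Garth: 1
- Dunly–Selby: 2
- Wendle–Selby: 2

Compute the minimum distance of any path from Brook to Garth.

Settle nodes by increasing distance from Brook:
Brook: 0
Hale: 1  (via Brook)
Tarn: 2  (via Hale)
Wendle: 3  (via Brook)
Pirton: 3  (via Brook)
Eskin: 3  (via Brook)
Arlen: 3  (via Hale)
Dunly: 4  (via Wendle)
Linby: 4  (via Eskin)
Selby: 5  (via Wendle)
Garth: 6  (via Selby)
Shortest route: Brook–Wendle–Selby–Garth = 6 mi.

6 mi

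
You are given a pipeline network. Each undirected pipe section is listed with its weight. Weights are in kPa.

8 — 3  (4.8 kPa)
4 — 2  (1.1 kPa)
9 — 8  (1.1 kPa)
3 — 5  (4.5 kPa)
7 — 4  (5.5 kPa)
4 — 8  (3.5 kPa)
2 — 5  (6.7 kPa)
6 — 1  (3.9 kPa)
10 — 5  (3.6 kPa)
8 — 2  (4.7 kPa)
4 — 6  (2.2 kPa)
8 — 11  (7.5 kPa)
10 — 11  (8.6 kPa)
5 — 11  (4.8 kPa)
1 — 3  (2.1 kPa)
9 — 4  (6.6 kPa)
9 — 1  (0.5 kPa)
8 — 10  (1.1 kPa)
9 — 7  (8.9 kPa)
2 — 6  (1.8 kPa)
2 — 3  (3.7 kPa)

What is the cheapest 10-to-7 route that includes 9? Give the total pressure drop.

11.1 kPa

Best 10 to 9: 10–8–9 costing 2.2
Shortest 9→7: 9–7 = 8.9
Total via 9: 2.2 + 8.9 = 11.1 kPa.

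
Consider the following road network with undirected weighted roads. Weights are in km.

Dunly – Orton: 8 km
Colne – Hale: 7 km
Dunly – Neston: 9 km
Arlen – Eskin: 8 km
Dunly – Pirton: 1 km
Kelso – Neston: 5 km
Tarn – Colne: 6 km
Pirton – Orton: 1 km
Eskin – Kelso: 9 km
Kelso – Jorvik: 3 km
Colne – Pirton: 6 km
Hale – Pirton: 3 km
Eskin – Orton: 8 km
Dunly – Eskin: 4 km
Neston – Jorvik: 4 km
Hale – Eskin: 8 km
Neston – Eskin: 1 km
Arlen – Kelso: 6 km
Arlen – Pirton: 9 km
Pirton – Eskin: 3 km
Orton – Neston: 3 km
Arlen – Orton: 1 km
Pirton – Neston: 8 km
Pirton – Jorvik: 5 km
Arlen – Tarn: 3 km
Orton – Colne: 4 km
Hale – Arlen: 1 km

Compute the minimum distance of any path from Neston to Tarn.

Compare a few routes:
Neston - Orton - Arlen - Tarn: 3+1+3 = 7
Neston - Orton - Pirton - Hale - Arlen - Tarn: 3+1+3+1+3 = 11
Neston - Eskin - Pirton - Orton - Arlen - Tarn: 1+3+1+1+3 = 9
The minimum is 7 km via Neston - Orton - Arlen - Tarn.

7 km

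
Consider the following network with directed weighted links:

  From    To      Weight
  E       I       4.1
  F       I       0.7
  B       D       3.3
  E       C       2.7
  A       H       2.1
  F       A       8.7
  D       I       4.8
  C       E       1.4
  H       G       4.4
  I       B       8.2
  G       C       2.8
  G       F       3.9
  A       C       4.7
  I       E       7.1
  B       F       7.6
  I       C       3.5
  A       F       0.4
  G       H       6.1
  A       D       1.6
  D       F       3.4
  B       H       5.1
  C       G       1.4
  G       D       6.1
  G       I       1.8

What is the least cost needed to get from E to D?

10.2

Compare a few routes:
E → C → G → D: 2.7+1.4+6.1 = 10.2
E → I → C → G → D: 4.1+3.5+1.4+6.1 = 15.1
Cheapest is E → C → G → D at 10.2.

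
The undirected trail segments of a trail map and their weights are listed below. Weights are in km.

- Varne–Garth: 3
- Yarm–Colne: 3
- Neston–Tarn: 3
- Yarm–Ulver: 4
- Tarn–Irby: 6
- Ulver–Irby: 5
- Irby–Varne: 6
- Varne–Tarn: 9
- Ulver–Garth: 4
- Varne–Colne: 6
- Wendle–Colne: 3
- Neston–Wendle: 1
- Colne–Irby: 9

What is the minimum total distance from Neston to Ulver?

Enumerating some paths:
Neston–Wendle–Colne–Yarm–Ulver: 1+3+3+4 = 11
Neston–Tarn–Irby–Ulver: 3+6+5 = 14
The minimum is 11 km via Neston–Wendle–Colne–Yarm–Ulver.

11 km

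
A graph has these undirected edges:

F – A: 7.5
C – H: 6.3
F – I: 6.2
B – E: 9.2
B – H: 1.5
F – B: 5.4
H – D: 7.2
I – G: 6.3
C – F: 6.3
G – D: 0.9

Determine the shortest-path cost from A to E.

Candidate routes:
A → F → I → G → D → H → B → E: 7.5+6.2+6.3+0.9+7.2+1.5+9.2 = 38.8
A → F → C → H → B → E: 7.5+6.3+6.3+1.5+9.2 = 30.8
A → F → B → E: 7.5+5.4+9.2 = 22.1
The minimum is 22.1 via A → F → B → E.

22.1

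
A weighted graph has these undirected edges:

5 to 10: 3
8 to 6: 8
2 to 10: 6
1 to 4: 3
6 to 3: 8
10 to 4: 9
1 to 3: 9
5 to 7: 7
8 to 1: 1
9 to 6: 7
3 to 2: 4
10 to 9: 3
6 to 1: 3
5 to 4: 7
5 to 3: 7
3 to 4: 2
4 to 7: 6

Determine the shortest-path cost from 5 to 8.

11

Settle nodes by increasing distance from 5:
5: 0
10: 3  (via 5)
9: 6  (via 10)
3: 7  (via 5)
4: 7  (via 5)
7: 7  (via 5)
2: 9  (via 10)
1: 10  (via 4)
8: 11  (via 1)
Shortest route: 5–4–1–8 = 11.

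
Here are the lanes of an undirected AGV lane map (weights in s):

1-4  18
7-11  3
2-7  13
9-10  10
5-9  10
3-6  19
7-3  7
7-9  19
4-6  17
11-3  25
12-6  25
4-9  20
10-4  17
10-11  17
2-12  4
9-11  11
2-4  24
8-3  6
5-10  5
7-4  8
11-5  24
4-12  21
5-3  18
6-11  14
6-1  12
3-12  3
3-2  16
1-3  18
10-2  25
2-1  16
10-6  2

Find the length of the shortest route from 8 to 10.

27 s

Settle nodes by increasing distance from 8:
8: 0
3: 6  (via 8)
12: 9  (via 3)
2: 13  (via 12)
7: 13  (via 3)
11: 16  (via 7)
4: 21  (via 7)
1: 24  (via 3)
5: 24  (via 3)
6: 25  (via 3)
9: 27  (via 11)
10: 27  (via 6)
Shortest route: 8 → 3 → 6 → 10 = 27 s.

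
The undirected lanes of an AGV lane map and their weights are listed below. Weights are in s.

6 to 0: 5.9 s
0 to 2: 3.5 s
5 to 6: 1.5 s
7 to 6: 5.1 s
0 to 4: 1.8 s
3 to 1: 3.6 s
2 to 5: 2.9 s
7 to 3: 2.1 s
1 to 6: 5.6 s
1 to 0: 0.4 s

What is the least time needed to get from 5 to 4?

Enumerating some paths:
5 - 2 - 0 - 4: 2.9+3.5+1.8 = 8.2
5 - 6 - 0 - 4: 1.5+5.9+1.8 = 9.2
Cheapest is 5 - 2 - 0 - 4 at 8.2 s.

8.2 s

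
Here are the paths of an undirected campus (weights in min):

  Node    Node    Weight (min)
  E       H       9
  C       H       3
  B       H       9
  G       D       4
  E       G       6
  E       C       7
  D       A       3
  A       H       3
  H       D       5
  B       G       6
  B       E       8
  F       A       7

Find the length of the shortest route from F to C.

13 min

Running Dijkstra from F:
F: 0
A: 7  (via F)
D: 10  (via A)
H: 10  (via A)
C: 13  (via H)
Shortest route: F → A → H → C = 13 min.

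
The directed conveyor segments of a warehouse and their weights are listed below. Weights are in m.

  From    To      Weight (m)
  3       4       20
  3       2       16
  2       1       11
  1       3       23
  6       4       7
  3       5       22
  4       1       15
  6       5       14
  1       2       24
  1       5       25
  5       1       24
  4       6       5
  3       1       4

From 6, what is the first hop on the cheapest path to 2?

Candidate routes:
6–4–1–2: 7+15+24 = 46
6–4–1–3–2: 7+15+23+16 = 61
6–5–1–2: 14+24+24 = 62
The minimum is 46 m via 6–4–1–2.
So from 6 the first move is to 4.

4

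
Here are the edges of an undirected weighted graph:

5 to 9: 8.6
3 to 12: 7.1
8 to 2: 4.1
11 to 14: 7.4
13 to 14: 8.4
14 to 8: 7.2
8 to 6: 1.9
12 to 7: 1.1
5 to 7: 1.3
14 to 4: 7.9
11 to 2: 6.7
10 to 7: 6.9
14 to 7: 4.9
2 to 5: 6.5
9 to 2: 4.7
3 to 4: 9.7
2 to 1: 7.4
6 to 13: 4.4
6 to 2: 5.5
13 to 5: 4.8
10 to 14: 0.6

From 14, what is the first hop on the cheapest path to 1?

8

Enumerating some paths:
14 → 7 → 5 → 2 → 1: 4.9+1.3+6.5+7.4 = 20.1
14 → 8 → 2 → 1: 7.2+4.1+7.4 = 18.7
14 → 11 → 2 → 1: 7.4+6.7+7.4 = 21.5
14 → 8 → 6 → 2 → 1: 7.2+1.9+5.5+7.4 = 22
Cheapest is 14 → 8 → 2 → 1 at 18.7.
So from 14 the first move is to 8.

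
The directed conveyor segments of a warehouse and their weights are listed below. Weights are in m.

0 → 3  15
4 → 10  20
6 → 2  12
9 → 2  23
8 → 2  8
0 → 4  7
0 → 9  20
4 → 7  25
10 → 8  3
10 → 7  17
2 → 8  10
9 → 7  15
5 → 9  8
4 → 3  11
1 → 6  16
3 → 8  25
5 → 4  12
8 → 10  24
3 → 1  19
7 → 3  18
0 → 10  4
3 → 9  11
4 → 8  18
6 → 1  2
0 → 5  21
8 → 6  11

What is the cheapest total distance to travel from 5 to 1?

Compare a few routes:
5–4–10–8–6–1: 12+20+3+11+2 = 48
5–4–8–6–1: 12+18+11+2 = 43
5–4–3–1: 12+11+19 = 42
The minimum is 42 m via 5–4–3–1.

42 m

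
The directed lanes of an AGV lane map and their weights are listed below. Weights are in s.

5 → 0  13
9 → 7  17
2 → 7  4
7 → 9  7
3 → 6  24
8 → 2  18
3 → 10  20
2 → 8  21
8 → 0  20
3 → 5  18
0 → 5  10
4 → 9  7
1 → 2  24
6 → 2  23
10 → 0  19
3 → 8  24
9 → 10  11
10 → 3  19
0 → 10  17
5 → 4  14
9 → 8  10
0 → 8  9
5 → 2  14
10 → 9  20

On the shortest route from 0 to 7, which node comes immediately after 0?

5

Compare a few routes:
0 - 5 - 2 - 7: 10+14+4 = 28
0 - 8 - 2 - 7: 9+18+4 = 31
Cheapest is 0 - 5 - 2 - 7 at 28 s.
So from 0 the first move is to 5.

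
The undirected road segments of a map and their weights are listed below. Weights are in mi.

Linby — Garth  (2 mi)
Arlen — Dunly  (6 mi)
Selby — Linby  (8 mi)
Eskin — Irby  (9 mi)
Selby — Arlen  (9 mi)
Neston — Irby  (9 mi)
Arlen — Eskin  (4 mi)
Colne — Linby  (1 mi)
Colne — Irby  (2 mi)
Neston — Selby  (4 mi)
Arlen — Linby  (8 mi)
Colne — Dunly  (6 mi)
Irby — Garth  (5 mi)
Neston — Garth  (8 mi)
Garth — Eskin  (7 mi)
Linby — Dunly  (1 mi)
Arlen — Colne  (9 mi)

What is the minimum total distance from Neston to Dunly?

11 mi

Candidate routes:
Neston → Garth → Linby → Dunly: 8+2+1 = 11
Neston → Selby → Linby → Dunly: 4+8+1 = 13
The minimum is 11 mi via Neston → Garth → Linby → Dunly.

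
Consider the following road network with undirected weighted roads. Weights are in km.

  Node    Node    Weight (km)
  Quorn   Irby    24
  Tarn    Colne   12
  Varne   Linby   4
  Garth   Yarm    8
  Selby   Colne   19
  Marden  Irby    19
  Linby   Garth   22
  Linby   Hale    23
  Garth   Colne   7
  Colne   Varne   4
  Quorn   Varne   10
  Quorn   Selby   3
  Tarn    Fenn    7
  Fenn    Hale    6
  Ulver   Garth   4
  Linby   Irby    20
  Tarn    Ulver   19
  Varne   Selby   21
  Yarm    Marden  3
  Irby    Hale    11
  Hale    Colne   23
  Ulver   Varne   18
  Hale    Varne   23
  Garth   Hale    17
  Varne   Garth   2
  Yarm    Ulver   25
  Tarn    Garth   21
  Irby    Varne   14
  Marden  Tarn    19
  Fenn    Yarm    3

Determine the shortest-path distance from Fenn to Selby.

26 km

Running Dijkstra from Fenn:
Fenn: 0
Yarm: 3  (via Fenn)
Marden: 6  (via Yarm)
Hale: 6  (via Fenn)
Tarn: 7  (via Fenn)
Garth: 11  (via Yarm)
Varne: 13  (via Garth)
Ulver: 15  (via Garth)
Colne: 17  (via Varne)
Linby: 17  (via Varne)
Irby: 17  (via Hale)
Quorn: 23  (via Varne)
Selby: 26  (via Quorn)
Shortest route: Fenn → Yarm → Garth → Varne → Quorn → Selby = 26 km.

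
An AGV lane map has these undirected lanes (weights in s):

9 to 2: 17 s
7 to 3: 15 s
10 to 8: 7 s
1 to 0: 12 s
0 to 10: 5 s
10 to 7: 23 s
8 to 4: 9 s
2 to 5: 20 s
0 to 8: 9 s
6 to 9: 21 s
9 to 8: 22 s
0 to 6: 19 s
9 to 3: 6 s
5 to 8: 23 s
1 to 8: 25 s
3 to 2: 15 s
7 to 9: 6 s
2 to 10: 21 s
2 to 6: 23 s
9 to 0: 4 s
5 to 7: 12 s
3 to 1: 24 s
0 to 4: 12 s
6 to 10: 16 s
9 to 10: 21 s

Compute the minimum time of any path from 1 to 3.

Settle nodes by increasing distance from 1:
1: 0
0: 12  (via 1)
9: 16  (via 0)
10: 17  (via 0)
8: 21  (via 0)
3: 22  (via 9)
Shortest route: 1–0–9–3 = 22 s.

22 s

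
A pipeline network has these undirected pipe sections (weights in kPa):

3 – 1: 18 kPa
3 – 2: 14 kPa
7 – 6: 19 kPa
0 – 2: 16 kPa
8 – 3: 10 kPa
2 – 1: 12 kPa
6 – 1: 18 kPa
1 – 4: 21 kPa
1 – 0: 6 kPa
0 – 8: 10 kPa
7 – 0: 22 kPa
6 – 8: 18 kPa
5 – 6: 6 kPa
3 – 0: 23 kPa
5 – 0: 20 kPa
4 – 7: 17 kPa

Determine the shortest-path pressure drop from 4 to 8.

37 kPa

Enumerating some paths:
4 → 7 → 0 → 8: 17+22+10 = 49
4 → 1 → 0 → 8: 21+6+10 = 37
The minimum is 37 kPa via 4 → 1 → 0 → 8.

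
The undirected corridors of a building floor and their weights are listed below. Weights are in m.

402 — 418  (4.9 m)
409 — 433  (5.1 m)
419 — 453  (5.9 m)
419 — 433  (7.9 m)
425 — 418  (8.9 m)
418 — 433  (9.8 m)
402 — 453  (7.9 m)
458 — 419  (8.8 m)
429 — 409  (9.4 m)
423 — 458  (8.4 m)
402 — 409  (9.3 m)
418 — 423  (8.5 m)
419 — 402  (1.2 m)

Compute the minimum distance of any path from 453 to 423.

20.5 m

Candidate routes:
453–402–418–423: 7.9+4.9+8.5 = 21.3
453–419–402–418–423: 5.9+1.2+4.9+8.5 = 20.5
Cheapest is 453–419–402–418–423 at 20.5 m.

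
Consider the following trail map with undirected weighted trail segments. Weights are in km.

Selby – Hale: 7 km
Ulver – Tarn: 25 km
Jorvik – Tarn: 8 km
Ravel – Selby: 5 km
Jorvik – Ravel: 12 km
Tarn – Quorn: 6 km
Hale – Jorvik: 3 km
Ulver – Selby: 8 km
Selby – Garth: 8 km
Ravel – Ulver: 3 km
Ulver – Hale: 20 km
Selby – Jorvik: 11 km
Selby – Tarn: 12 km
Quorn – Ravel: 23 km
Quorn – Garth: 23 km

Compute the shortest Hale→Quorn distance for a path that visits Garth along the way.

38 km

Best Hale to Garth: Hale–Selby–Garth costing 15
Shortest Garth→Quorn: Garth–Quorn = 23
Total via Garth: 15 + 23 = 38 km.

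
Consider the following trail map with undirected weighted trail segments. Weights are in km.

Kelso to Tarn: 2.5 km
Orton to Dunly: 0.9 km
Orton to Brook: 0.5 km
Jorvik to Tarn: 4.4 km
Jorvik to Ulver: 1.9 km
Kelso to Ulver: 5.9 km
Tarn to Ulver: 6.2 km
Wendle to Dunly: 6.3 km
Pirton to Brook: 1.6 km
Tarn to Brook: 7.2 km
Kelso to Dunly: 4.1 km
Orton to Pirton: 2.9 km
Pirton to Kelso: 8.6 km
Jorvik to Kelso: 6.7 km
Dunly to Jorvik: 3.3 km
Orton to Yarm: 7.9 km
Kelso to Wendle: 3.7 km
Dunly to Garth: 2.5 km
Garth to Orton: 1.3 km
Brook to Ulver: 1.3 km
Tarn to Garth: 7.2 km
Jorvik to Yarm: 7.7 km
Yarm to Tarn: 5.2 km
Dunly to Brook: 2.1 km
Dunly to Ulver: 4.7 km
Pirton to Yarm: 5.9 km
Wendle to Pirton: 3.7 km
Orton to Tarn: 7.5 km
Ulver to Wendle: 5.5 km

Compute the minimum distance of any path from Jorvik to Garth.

Candidate routes:
Jorvik - Dunly - Orton - Garth: 3.3+0.9+1.3 = 5.5
Jorvik - Ulver - Brook - Orton - Garth: 1.9+1.3+0.5+1.3 = 5
Cheapest is Jorvik - Ulver - Brook - Orton - Garth at 5 km.

5 km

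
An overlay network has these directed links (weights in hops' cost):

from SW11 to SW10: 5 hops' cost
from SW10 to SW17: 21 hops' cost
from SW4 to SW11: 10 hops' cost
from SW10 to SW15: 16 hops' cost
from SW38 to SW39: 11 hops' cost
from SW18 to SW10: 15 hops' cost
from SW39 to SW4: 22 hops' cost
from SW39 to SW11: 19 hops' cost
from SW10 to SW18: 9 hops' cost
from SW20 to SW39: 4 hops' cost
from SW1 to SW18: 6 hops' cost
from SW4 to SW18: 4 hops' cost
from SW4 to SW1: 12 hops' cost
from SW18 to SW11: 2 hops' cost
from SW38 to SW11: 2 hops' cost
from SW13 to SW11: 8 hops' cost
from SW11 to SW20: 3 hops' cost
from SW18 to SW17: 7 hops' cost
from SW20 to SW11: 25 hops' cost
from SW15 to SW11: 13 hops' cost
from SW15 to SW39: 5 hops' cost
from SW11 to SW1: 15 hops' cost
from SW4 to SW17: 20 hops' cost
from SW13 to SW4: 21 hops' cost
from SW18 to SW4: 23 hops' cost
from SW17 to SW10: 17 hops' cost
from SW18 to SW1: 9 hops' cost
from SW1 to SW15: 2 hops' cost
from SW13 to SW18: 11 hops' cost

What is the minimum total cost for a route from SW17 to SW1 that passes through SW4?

61 hops' cost

Best SW17 to SW4: SW17 → SW10 → SW18 → SW4 costing 49
Best SW4 to SW1: SW4 → SW1 costing 12
Total via SW4: 49 + 12 = 61 hops' cost.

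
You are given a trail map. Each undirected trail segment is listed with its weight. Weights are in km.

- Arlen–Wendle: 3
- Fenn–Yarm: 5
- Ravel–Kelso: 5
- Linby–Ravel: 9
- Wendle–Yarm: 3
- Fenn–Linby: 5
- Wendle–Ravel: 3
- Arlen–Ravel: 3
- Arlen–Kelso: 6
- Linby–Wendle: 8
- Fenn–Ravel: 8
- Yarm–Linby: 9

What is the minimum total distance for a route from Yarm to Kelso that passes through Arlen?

12 km

Best Yarm to Arlen: Yarm → Wendle → Arlen costing 6
Best Arlen to Kelso: Arlen → Kelso costing 6
Total via Arlen: 6 + 6 = 12 km.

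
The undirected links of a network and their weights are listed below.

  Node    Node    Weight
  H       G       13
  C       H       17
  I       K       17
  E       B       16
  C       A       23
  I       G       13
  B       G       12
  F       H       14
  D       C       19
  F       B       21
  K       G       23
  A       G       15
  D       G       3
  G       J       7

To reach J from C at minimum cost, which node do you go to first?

Enumerating some paths:
C–D–G–J: 19+3+7 = 29
C–A–G–J: 23+15+7 = 45
C–H–G–J: 17+13+7 = 37
Cheapest is C–D–G–J at 29.
So from C the first move is to D.

D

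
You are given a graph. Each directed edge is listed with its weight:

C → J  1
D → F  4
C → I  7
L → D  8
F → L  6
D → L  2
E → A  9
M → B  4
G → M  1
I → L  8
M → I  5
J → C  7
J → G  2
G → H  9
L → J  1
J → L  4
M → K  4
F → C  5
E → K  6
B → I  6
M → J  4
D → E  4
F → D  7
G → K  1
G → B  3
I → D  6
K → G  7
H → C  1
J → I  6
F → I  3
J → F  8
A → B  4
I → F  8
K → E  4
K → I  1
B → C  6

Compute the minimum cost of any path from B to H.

18

Settle nodes by increasing distance from B:
B: 0
C: 6  (via B)
I: 6  (via B)
J: 7  (via C)
G: 9  (via J)
K: 10  (via G)
M: 10  (via G)
L: 11  (via J)
D: 12  (via I)
E: 14  (via K)
F: 14  (via I)
H: 18  (via G)
Shortest route: B → C → J → G → H = 18.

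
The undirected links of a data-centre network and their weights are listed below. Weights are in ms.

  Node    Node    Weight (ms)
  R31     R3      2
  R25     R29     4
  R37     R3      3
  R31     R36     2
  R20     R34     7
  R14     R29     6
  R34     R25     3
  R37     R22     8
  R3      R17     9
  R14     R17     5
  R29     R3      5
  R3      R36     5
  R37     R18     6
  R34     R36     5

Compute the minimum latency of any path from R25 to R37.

Settle nodes by increasing distance from R25:
R25: 0
R34: 3  (via R25)
R29: 4  (via R25)
R36: 8  (via R34)
R3: 9  (via R29)
R20: 10  (via R34)
R31: 10  (via R36)
R14: 10  (via R29)
R37: 12  (via R3)
Shortest route: R25 → R29 → R3 → R37 = 12 ms.

12 ms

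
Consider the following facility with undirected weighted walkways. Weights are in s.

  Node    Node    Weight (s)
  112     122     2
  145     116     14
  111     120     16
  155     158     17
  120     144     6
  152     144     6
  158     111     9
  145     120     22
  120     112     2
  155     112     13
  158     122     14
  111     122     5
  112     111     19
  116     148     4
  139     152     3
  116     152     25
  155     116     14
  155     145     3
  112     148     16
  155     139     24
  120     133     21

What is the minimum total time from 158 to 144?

24 s

Running Dijkstra from 158:
158: 0
111: 9  (via 158)
122: 14  (via 158)
112: 16  (via 122)
155: 17  (via 158)
120: 18  (via 112)
145: 20  (via 155)
144: 24  (via 120)
Shortest route: 158 → 122 → 112 → 120 → 144 = 24 s.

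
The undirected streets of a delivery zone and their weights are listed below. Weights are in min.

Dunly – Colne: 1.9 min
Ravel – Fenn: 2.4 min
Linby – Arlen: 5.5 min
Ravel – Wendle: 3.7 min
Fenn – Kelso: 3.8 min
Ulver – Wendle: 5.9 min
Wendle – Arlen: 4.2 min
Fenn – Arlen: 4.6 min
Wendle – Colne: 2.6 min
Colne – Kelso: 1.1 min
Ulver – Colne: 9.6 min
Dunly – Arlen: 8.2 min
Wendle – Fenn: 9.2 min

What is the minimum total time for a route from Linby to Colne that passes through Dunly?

Shortest Linby→Dunly: Linby–Arlen–Dunly = 13.7
Shortest Dunly→Colne: Dunly–Colne = 1.9
Total via Dunly: 13.7 + 1.9 = 15.6 min.

15.6 min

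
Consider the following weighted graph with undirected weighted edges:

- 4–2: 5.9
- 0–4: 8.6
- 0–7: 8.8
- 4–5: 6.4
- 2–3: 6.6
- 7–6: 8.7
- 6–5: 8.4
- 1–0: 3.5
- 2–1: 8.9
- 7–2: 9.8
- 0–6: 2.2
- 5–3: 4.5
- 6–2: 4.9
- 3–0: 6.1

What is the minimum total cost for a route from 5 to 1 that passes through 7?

Shortest 5→7: 5–6–7 = 17.1
Best 7 to 1: 7–0–1 costing 12.3
Total via 7: 17.1 + 12.3 = 29.4.

29.4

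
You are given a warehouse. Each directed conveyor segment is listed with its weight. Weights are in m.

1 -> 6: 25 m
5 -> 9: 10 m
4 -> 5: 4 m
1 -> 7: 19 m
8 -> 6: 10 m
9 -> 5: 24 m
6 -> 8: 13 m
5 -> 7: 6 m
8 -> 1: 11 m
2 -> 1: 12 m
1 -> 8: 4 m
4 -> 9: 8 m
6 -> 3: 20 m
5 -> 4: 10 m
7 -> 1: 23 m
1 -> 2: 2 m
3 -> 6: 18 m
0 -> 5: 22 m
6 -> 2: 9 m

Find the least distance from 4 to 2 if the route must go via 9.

Best 4 to 9: 4 → 9 costing 8
Shortest 9→2: 9 → 5 → 7 → 1 → 2 = 55
Total via 9: 8 + 55 = 63 m.

63 m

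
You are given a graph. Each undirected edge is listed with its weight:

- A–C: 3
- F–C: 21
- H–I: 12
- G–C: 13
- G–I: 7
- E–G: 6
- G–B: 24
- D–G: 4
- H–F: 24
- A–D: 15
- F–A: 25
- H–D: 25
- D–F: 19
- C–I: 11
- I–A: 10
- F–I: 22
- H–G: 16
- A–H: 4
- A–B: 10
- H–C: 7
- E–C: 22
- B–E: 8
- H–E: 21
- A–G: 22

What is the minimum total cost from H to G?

Compare a few routes:
H - I - G: 12+7 = 19
H - G: 16 = 16
Cheapest is H - G at 16.

16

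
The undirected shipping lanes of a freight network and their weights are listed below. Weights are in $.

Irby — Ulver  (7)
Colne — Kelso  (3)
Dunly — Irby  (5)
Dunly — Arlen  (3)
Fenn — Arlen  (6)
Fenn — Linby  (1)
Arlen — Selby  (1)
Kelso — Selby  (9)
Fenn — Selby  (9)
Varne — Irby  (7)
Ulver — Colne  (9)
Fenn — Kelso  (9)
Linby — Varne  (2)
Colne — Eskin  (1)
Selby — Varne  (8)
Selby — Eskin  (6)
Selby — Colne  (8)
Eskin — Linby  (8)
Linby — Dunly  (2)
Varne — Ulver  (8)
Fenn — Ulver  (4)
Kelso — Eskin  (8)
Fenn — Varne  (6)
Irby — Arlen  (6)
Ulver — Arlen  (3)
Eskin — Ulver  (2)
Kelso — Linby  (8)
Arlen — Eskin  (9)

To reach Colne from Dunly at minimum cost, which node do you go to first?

Compare a few routes:
Dunly–Arlen–Selby–Eskin–Colne: 3+1+6+1 = 11
Dunly–Linby–Fenn–Ulver–Eskin–Colne: 2+1+4+2+1 = 10
Dunly–Arlen–Ulver–Eskin–Colne: 3+3+2+1 = 9
Dunly–Linby–Eskin–Colne: 2+8+1 = 11
Cheapest is Dunly–Arlen–Ulver–Eskin–Colne at $9.
So from Dunly the first move is to Arlen.

Arlen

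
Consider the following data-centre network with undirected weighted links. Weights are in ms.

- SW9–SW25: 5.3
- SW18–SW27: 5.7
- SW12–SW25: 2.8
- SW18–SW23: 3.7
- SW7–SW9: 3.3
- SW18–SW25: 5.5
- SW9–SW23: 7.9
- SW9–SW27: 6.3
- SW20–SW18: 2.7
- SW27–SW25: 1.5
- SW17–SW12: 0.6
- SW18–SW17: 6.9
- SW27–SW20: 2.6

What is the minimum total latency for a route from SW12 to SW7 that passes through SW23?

Shortest SW12→SW23: SW12 → SW17 → SW18 → SW23 = 11.2
Best SW23 to SW7: SW23 → SW9 → SW7 costing 11.2
Total via SW23: 11.2 + 11.2 = 22.4 ms.

22.4 ms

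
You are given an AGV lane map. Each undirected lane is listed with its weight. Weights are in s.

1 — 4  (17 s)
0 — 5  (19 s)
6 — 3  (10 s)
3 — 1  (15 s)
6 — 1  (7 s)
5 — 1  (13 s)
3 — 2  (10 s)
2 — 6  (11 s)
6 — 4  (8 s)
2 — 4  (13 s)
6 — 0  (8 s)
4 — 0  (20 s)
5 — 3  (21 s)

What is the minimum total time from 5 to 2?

Enumerating some paths:
5 - 0 - 6 - 2: 19+8+11 = 38
5 - 1 - 3 - 2: 13+15+10 = 38
5 - 1 - 6 - 2: 13+7+11 = 31
The minimum is 31 s via 5 - 1 - 6 - 2.

31 s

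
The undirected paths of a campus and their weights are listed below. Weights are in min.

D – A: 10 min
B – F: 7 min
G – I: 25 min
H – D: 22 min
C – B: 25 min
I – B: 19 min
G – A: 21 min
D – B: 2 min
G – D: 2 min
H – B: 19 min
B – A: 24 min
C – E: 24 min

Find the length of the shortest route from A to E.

61 min

Compare a few routes:
A–G–D–B–C–E: 21+2+2+25+24 = 74
A–D–H–B–C–E: 10+22+19+25+24 = 100
A–D–B–C–E: 10+2+25+24 = 61
A–B–C–E: 24+25+24 = 73
The minimum is 61 min via A–D–B–C–E.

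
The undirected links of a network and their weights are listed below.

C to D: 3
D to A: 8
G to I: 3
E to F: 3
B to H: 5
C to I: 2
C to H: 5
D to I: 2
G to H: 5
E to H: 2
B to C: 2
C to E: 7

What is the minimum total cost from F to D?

13

Compare a few routes:
F → E → C → I → D: 3+7+2+2 = 14
F → E → C → D: 3+7+3 = 13
The minimum is 13 via F → E → C → D.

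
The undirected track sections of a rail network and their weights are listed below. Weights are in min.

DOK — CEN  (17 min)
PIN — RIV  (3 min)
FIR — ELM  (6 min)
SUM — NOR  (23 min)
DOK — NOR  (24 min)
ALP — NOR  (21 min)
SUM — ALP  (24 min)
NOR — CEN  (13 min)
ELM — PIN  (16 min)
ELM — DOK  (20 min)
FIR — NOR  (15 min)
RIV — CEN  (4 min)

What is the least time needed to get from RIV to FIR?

25 min

Settle nodes by increasing distance from RIV:
RIV: 0
PIN: 3  (via RIV)
CEN: 4  (via RIV)
NOR: 17  (via CEN)
ELM: 19  (via PIN)
DOK: 21  (via CEN)
FIR: 25  (via ELM)
Shortest route: RIV–PIN–ELM–FIR = 25 min.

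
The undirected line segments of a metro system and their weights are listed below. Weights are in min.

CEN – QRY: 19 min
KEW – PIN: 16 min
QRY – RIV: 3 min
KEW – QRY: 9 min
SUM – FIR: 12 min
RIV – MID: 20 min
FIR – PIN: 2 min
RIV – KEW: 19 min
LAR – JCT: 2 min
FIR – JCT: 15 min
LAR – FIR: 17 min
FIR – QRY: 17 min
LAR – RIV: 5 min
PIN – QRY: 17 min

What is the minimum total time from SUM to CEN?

Enumerating some paths:
SUM → FIR → LAR → RIV → QRY → CEN: 12+17+5+3+19 = 56
SUM → FIR → JCT → LAR → RIV → QRY → CEN: 12+15+2+5+3+19 = 56
SUM → FIR → QRY → CEN: 12+17+19 = 48
SUM → FIR → PIN → QRY → CEN: 12+2+17+19 = 50
Cheapest is SUM → FIR → QRY → CEN at 48 min.

48 min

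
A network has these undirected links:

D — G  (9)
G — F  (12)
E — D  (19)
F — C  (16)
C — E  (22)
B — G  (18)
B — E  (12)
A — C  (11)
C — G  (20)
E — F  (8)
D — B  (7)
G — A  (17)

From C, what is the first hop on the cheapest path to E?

E

Compare a few routes:
C - E: 22 = 22
C - F - E: 16+8 = 24
The minimum is 22 via C - E.
So from C the first move is to E.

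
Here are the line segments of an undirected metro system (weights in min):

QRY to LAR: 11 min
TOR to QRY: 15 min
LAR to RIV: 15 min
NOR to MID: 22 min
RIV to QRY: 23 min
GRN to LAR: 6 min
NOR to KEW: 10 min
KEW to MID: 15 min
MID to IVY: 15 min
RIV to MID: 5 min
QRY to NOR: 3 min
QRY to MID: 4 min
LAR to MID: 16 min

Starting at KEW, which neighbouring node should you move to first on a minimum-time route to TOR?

NOR

Candidate routes:
KEW–MID–QRY–TOR: 15+4+15 = 34
KEW–NOR–QRY–TOR: 10+3+15 = 28
Cheapest is KEW–NOR–QRY–TOR at 28 min.
So from KEW the first move is to NOR.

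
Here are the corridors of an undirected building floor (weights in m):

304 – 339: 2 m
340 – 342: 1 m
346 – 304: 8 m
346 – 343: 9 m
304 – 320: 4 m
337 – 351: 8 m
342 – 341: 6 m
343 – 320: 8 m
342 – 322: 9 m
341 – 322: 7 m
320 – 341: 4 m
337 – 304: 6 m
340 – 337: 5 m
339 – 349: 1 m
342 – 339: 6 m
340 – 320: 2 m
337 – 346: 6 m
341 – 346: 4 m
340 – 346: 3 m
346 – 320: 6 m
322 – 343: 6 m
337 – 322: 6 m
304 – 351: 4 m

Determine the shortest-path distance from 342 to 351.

11 m

Shortest distances from 342:
342: 0
340: 1  (via 342)
320: 3  (via 340)
346: 4  (via 340)
337: 6  (via 340)
341: 6  (via 342)
339: 6  (via 342)
349: 7  (via 339)
304: 7  (via 320)
322: 9  (via 342)
351: 11  (via 304)
Shortest route: 342 → 340 → 320 → 304 → 351 = 11 m.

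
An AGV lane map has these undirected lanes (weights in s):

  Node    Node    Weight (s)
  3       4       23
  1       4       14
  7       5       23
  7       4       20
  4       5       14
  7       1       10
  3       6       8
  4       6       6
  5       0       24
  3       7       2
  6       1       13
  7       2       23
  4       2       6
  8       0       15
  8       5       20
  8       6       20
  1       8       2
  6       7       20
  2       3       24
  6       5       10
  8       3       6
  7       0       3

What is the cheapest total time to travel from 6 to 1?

13 s

Shortest distances from 6:
6: 0
4: 6  (via 6)
3: 8  (via 6)
5: 10  (via 6)
7: 10  (via 3)
2: 12  (via 4)
0: 13  (via 7)
1: 13  (via 6)
Shortest route: 6 → 1 = 13 s.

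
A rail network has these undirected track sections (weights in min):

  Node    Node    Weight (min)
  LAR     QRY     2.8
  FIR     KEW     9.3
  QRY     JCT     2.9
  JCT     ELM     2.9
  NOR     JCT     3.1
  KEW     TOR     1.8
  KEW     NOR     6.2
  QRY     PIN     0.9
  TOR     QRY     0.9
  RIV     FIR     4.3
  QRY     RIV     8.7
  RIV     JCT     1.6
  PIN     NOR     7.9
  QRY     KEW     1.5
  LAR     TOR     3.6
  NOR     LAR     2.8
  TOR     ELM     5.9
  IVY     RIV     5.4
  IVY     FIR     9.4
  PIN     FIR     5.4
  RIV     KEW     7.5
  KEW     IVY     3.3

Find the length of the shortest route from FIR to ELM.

Enumerating some paths:
FIR–RIV–JCT–ELM: 4.3+1.6+2.9 = 8.8
FIR–PIN–QRY–JCT–ELM: 5.4+0.9+2.9+2.9 = 12.1
Cheapest is FIR–RIV–JCT–ELM at 8.8 min.

8.8 min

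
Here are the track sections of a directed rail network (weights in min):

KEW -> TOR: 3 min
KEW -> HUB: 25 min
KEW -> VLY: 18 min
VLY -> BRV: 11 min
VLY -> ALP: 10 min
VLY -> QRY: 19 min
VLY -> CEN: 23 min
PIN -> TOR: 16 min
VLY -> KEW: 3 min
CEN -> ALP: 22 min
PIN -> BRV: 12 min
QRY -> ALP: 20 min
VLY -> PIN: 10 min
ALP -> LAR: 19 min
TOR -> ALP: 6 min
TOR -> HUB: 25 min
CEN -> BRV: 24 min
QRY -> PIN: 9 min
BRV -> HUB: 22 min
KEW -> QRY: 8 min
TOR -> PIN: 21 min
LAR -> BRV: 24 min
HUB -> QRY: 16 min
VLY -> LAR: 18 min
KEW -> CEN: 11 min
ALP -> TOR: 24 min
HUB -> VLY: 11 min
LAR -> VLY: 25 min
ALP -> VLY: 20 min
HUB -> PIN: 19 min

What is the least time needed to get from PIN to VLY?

Compare a few routes:
PIN → TOR → ALP → VLY: 16+6+20 = 42
PIN → BRV → HUB → VLY: 12+22+11 = 45
Cheapest is PIN → TOR → ALP → VLY at 42 min.

42 min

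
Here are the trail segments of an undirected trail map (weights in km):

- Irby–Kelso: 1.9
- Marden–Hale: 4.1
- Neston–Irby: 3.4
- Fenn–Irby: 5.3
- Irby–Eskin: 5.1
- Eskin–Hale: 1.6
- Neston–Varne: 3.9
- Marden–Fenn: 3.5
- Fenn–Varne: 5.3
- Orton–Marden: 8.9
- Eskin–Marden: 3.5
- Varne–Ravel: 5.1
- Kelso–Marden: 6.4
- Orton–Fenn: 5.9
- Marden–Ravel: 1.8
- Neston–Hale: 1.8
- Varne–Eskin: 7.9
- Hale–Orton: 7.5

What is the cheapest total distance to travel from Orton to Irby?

Settle nodes by increasing distance from Orton:
Orton: 0
Fenn: 5.9  (via Orton)
Hale: 7.5  (via Orton)
Marden: 8.9  (via Orton)
Eskin: 9.1  (via Hale)
Neston: 9.3  (via Hale)
Ravel: 10.7  (via Marden)
Irby: 11.2  (via Fenn)
Shortest route: Orton → Fenn → Irby = 11.2 km.

11.2 km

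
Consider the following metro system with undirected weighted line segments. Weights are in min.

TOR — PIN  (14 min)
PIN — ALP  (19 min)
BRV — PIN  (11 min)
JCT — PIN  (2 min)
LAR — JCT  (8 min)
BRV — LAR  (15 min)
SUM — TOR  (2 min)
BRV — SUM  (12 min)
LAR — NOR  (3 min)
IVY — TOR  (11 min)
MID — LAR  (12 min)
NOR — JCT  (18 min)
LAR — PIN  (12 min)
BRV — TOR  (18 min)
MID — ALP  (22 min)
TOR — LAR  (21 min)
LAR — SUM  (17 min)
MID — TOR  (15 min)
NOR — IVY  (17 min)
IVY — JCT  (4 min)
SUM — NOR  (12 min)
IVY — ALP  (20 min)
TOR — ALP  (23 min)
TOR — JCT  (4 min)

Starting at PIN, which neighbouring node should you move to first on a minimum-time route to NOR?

JCT

Candidate routes:
PIN → JCT → NOR: 2+18 = 20
PIN → JCT → LAR → NOR: 2+8+3 = 13
PIN → LAR → NOR: 12+3 = 15
The minimum is 13 min via PIN → JCT → LAR → NOR.
So from PIN the first move is to JCT.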